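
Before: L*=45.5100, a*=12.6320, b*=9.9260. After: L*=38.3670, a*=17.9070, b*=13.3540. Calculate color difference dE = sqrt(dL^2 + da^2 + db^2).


dL = -7.1430, da = 5.2750, db = 3.4280
dE = sqrt((-7.1430)^2 + 5.2750^2 + 3.4280^2) = 9.5184


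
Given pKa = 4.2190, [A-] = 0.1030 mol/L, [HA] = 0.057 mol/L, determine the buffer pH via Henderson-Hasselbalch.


ratio = [A-] / [HA] = 0.1030 / 0.057 = 1.8070
log10(ratio) = 0.2570
pH = pKa + log10(ratio) = 4.2190 + 0.2570 = 4.4760


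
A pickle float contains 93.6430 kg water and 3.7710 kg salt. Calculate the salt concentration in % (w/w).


Formula: Conc = salt / (water + salt) * 100
Substituting: Conc = 3.7710 / (93.6430 + 3.7710) * 100
Result: 3.8711 %


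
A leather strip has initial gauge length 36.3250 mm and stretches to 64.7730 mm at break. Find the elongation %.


Formula: Elongation = (Lf - L0) / L0 * 100
Substituting: Elongation = (64.7730 - 36.3250) / 36.3250 * 100
Result: 78.3152 %


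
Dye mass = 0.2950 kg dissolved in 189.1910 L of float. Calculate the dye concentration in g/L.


Formula: Conc = dye_mass(kg) / volume(L) * 1000
Substituting: Conc = 0.2950 / 189.1910 * 1000
Result: 1.5593 g/L


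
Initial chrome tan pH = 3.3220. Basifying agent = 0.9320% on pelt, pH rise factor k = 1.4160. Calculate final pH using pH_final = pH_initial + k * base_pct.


Formula: pH_final = pH_initial + k * base_pct
Substituting: pH_final = 3.3220 + 1.4160 * 0.9320
Result: 4.6417


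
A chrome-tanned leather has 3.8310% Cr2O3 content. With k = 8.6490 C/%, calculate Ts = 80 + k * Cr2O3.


Formula: Ts = 80 + k * Cr2O3
Substituting: Ts = 80 + 8.6490 * 3.8310
Result: 113.1343 C


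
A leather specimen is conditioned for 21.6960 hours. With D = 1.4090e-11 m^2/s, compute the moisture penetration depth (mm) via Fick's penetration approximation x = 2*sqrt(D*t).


t = 21.6960 hr * 3600 = 78105.6000 s
D * t = 1.4090e-11 * 78105.6000 = 1.1005e-06
x = 2 * sqrt(D*t) = 2 * sqrt(1.1005e-06) = 0.0020981 m = 2.0981 mm


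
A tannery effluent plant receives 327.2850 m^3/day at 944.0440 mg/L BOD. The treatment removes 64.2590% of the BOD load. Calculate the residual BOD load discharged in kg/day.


Load_in = volume * conc / 1000 = 327.2850 * 944.0440 / 1000 = 308.9714 kg/day
Removed = Load_in * eff / 100 = 308.9714 * 64.2590 / 100 = 198.5420 kg/day
Load_out = Load_in - Removed = 308.9714 - 198.5420 = 110.4295 kg/day


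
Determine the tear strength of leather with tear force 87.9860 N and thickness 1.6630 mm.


Formula: Tear strength = force / thickness
Substituting: Tear strength = 87.9860 / 1.6630
Result: 52.9080 N/mm


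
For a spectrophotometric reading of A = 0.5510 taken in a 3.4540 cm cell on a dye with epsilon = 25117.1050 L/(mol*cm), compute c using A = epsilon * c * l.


Formula: c = A / (epsilon * l)
Substituting: c = 0.5510 / (25117.1050 * 3.4540)
Result: 6.3513e-06 mol/L


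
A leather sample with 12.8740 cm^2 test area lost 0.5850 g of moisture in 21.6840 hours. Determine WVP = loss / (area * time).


Formula: WVP = loss / (area * time)
Substituting: WVP = 0.5850 / (12.8740 * 21.6840)
Result: 0.00209557 g/(cm^2*hr)


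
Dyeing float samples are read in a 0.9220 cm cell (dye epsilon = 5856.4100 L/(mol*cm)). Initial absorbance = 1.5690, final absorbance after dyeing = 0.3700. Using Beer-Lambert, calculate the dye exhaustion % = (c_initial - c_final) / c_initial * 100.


c_initial = A_i / (epsilon * l) = 1.5690 / (5856.4100 * 0.9220) = 2.9058e-04 mol/L
c_final = A_f / (epsilon * l) = 0.3700 / (5856.4100 * 0.9220) = 6.8523e-05 mol/L
Exhaustion = (c_initial - c_final) / c_initial * 100 = (2.9058e-04 - 6.8523e-05) / 2.9058e-04 * 100 = 76.4181 %


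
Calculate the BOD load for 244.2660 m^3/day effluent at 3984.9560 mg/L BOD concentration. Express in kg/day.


Formula: BOD_load = volume * conc / 1000
Substituting: BOD_load = 244.2660 * 3984.9560 / 1000
Result: 973.3893 kg/day


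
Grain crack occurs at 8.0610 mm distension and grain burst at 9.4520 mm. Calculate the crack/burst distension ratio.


Formula: Ratio = crack / burst
Substituting: Ratio = 8.0610 / 9.4520
Result: 0.8528


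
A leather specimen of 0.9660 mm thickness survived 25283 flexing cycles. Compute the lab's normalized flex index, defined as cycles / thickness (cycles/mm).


Formula: Index = cycles / thickness
Substituting: Index = 25283 / 0.9660
Result: 26172.8778 cycles/mm


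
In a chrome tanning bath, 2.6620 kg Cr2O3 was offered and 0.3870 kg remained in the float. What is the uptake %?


Formula: Uptake = (offered - residual) / offered * 100
Substituting: Uptake = (2.6620 - 0.3870) / 2.6620 * 100
Result: 85.4621 %


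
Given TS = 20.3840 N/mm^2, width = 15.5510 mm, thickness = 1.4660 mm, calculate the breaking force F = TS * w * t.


Formula: F = TS * w * t
Substituting: F = 20.3840 * 15.5510 * 1.4660
Result: 464.7097 N


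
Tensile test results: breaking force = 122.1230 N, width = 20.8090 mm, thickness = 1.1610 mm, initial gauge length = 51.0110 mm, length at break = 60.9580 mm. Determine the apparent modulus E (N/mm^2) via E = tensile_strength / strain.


TS = F / (w * t) = 122.1230 / (20.8090 * 1.1610) = 5.0549 N/mm^2
strain = (Lf - L0) / L0 = (60.9580 - 51.0110) / 51.0110 = 0.1950
E = TS / strain = 5.0549 / 0.1950 = 25.9230 N/mm^2


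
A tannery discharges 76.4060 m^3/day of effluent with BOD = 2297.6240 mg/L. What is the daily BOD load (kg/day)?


Formula: BOD_load = volume * conc / 1000
Substituting: BOD_load = 76.4060 * 2297.6240 / 1000
Result: 175.5523 kg/day


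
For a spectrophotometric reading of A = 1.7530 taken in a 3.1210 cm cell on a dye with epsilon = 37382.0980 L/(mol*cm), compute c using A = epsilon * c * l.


Formula: c = A / (epsilon * l)
Substituting: c = 1.7530 / (37382.0980 * 3.1210)
Result: 1.5025e-05 mol/L


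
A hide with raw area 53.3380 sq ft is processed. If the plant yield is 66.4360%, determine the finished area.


Formula: finished = raw * yield / 100
Substituting: finished = 53.3380 * 66.4360 / 100
Result: 35.4356 sq ft


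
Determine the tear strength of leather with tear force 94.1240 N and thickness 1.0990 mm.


Formula: Tear strength = force / thickness
Substituting: Tear strength = 94.1240 / 1.0990
Result: 85.6451 N/mm


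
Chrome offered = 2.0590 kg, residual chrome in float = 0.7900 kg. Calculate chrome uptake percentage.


Formula: Uptake = (offered - residual) / offered * 100
Substituting: Uptake = (2.0590 - 0.7900) / 2.0590 * 100
Result: 61.6319 %


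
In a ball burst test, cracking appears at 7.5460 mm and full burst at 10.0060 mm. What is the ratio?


Formula: Ratio = crack / burst
Substituting: Ratio = 7.5460 / 10.0060
Result: 0.7541


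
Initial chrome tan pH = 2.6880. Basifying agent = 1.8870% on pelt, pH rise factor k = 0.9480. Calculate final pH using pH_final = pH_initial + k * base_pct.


Formula: pH_final = pH_initial + k * base_pct
Substituting: pH_final = 2.6880 + 0.9480 * 1.8870
Result: 4.4769


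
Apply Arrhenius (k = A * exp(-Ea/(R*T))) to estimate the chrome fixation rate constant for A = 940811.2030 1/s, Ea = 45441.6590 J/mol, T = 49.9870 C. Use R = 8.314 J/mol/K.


T_K = T_C + 273.15 = 49.9870 + 273.15 = 323.1370 K
exponent = -Ea / (R * T_K) = -45441.6590 / (8.314 * 323.1370) = -16.9144
k = A * exp(exponent) = 940811.2030 * exp(-16.9144) = 0.0424284 1/s


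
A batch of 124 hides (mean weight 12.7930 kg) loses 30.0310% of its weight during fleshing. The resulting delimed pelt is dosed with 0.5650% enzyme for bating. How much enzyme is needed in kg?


Total_raw = N * avg_wt = 124 * 12.7930 = 1586.3320 kg
Substrate = Total_raw * (1 - loss/100) = 1586.3320 * (1 - 30.0310/100) = 1109.9406 kg
Enzyme = Substrate * pct / 100 = 1109.9406 * 0.5650 / 100 = 6.2712 kg


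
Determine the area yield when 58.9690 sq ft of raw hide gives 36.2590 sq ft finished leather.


Formula: Yield = finished / raw * 100
Substituting: Yield = 36.2590 / 58.9690 * 100
Result: 61.4882 %


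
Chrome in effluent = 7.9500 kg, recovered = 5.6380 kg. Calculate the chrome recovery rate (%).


Formula: Recovery = recovered / input * 100
Substituting: Recovery = 5.6380 / 7.9500 * 100
Result: 70.9182 %


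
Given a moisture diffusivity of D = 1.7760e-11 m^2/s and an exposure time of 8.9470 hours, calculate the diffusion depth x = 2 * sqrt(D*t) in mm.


t = 8.9470 hr * 3600 = 32209.2000 s
D * t = 1.7760e-11 * 32209.2000 = 5.7204e-07
x = 2 * sqrt(D*t) = 2 * sqrt(5.7204e-07) = 0.00151266 m = 1.5127 mm


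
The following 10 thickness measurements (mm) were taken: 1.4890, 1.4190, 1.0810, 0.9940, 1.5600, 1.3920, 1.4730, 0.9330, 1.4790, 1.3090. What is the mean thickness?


Formula: Average = sum / n
Substituting: Average = 13.1290 / 10
Result: 1.3129 mm


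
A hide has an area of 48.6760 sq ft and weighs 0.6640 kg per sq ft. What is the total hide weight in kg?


Formula: Weight = area * weight_per_sqft
Substituting: Weight = 48.6760 * 0.6640
Result: 32.3209 kg


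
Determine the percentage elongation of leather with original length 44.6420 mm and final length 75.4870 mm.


Formula: Elongation = (Lf - L0) / L0 * 100
Substituting: Elongation = (75.4870 - 44.6420) / 44.6420 * 100
Result: 69.0941 %


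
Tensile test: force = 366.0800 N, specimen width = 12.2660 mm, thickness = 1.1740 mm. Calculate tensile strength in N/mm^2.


Formula: TS = force / (width * thickness)
Substituting: TS = 366.0800 / (12.2660 * 1.1740)
Result: 25.4217 N/mm^2


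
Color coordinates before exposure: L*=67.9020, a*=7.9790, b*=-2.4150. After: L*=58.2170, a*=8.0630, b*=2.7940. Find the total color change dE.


dL = -9.6850, da = 0.084, db = 5.2090
dE = sqrt((-9.6850)^2 + 0.084^2 + 5.2090^2) = 10.9973


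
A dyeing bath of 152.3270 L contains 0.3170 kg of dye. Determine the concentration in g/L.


Formula: Conc = dye_mass(kg) / volume(L) * 1000
Substituting: Conc = 0.3170 / 152.3270 * 1000
Result: 2.0810 g/L


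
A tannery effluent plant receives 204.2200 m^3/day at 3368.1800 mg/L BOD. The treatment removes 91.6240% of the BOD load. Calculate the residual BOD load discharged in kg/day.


Load_in = volume * conc / 1000 = 204.2200 * 3368.1800 / 1000 = 687.8497 kg/day
Removed = Load_in * eff / 100 = 687.8497 * 91.6240 / 100 = 630.2354 kg/day
Load_out = Load_in - Removed = 687.8497 - 630.2354 = 57.6143 kg/day


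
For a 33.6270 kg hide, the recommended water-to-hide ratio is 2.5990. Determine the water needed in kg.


Formula: Water = hide_weight * ratio
Substituting: Water = 33.6270 * 2.5990
Result: 87.3966 kg


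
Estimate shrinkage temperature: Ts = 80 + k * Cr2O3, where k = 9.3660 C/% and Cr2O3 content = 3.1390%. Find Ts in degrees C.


Formula: Ts = 80 + k * Cr2O3
Substituting: Ts = 80 + 9.3660 * 3.1390
Result: 109.3999 C


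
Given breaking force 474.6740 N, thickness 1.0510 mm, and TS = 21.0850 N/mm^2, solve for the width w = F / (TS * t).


Formula: w = F / (TS * t)
Substituting: w = 474.6740 / (21.0850 * 1.0510)
Result: 21.4200 mm


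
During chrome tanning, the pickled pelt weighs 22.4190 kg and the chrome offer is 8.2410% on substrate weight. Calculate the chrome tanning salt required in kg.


Formula: Chrome = substrate * pct / 100
Substituting: Chrome = 22.4190 * 8.2410 / 100
Result: 1.8475 kg


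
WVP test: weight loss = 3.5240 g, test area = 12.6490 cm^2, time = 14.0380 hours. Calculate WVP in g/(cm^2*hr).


Formula: WVP = loss / (area * time)
Substituting: WVP = 3.5240 / (12.6490 * 14.0380)
Result: 0.0198461 g/(cm^2*hr)


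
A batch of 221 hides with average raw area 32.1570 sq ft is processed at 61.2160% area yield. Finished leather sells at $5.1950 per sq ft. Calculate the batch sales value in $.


Raw_total = N * avg_area = 221 * 32.1570 = 7106.6970 sq ft
Finished = Raw_total * yield / 100 = 7106.6970 * 61.2160 / 100 = 4350.4356 sq ft
Value = Finished * price = 4350.4356 * 5.1950 = 22600.5131 $


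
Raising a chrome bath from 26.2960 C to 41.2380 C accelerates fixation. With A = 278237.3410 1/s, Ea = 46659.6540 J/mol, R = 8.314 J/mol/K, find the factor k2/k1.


T1 = 26.2960 + 273.15 = 299.4460 K; T2 = 41.2380 + 273.15 = 314.3880 K
k1 = A * exp(-Ea/(R*T1)) = 278237.3410 * exp(-46659.6540/(8.314*299.4460)) = 0.00201801 1/s
k2 = A * exp(-Ea/(R*T2)) = 278237.3410 * exp(-46659.6540/(8.314*314.3880)) = 0.00491781 1/s
k2/k1 = 0.00491781 / 0.00201801 = 2.4370


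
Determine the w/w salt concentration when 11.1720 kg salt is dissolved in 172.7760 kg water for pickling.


Formula: Conc = salt / (water + salt) * 100
Substituting: Conc = 11.1720 / (172.7760 + 11.1720) * 100
Result: 6.0735 %


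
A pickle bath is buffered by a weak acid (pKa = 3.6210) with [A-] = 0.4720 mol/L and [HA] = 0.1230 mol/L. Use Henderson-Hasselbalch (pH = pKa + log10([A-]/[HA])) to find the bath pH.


ratio = [A-] / [HA] = 0.4720 / 0.1230 = 3.8374
log10(ratio) = 0.5840
pH = pKa + log10(ratio) = 3.6210 + 0.5840 = 4.2050


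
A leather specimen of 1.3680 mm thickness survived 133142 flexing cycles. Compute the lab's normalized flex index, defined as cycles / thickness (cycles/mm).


Formula: Index = cycles / thickness
Substituting: Index = 133142 / 1.3680
Result: 97326.0234 cycles/mm


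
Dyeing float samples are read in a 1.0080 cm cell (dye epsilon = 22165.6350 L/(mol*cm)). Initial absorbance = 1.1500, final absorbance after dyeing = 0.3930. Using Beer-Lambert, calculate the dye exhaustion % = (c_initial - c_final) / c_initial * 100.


c_initial = A_i / (epsilon * l) = 1.1500 / (22165.6350 * 1.0080) = 5.1470e-05 mol/L
c_final = A_f / (epsilon * l) = 0.3930 / (22165.6350 * 1.0080) = 1.7589e-05 mol/L
Exhaustion = (c_initial - c_final) / c_initial * 100 = (5.1470e-05 - 1.7589e-05) / 5.1470e-05 * 100 = 65.8261 %


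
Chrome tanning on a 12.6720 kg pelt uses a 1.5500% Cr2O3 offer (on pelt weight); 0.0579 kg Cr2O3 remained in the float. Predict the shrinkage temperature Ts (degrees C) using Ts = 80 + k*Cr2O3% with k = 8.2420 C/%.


Offered = pelt * offer_pct / 100 = 12.6720 * 1.5500 / 100 = 0.1964 kg
Uptake = offered - residual = 0.1964 - 0.0579 = 0.1385 kg
Cr2O3% on pelt = uptake / pelt * 100 = 0.1385 / 12.6720 * 100 = 1.0931 %
Ts = 80 + k * Cr2O3% = 80 + 8.2420 * 1.0931 = 89.0092 C


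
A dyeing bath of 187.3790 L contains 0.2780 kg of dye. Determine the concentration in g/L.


Formula: Conc = dye_mass(kg) / volume(L) * 1000
Substituting: Conc = 0.2780 / 187.3790 * 1000
Result: 1.4836 g/L


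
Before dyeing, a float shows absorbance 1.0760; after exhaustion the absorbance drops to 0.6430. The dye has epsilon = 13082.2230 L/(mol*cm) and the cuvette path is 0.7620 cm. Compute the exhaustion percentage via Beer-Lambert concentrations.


c_initial = A_i / (epsilon * l) = 1.0760 / (13082.2230 * 0.7620) = 1.0794e-04 mol/L
c_final = A_f / (epsilon * l) = 0.6430 / (13082.2230 * 0.7620) = 6.4502e-05 mol/L
Exhaustion = (c_initial - c_final) / c_initial * 100 = (1.0794e-04 - 6.4502e-05) / 1.0794e-04 * 100 = 40.2416 %


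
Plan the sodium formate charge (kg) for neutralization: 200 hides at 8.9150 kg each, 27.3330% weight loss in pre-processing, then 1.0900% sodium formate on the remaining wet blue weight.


Total_raw = N * avg_wt = 200 * 8.9150 = 1783.0000 kg
Substrate = Total_raw * (1 - loss/100) = 1783.0000 * (1 - 27.3330/100) = 1295.6526 kg
Neutralizer = Substrate * pct / 100 = 1295.6526 * 1.0900 / 100 = 14.1226 kg


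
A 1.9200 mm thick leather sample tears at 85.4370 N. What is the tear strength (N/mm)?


Formula: Tear strength = force / thickness
Substituting: Tear strength = 85.4370 / 1.9200
Result: 44.4984 N/mm


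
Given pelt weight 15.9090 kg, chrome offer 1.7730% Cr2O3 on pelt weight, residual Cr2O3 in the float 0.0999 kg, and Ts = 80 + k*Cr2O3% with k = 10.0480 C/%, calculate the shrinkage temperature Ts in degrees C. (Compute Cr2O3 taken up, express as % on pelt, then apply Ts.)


Offered = pelt * offer_pct / 100 = 15.9090 * 1.7730 / 100 = 0.2821 kg
Uptake = offered - residual = 0.2821 - 0.0999 = 0.1822 kg
Cr2O3% on pelt = uptake / pelt * 100 = 0.1822 / 15.9090 * 100 = 1.1451 %
Ts = 80 + k * Cr2O3% = 80 + 10.0480 * 1.1451 = 91.5055 C


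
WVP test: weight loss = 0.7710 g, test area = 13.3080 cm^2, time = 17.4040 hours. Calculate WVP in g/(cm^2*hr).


Formula: WVP = loss / (area * time)
Substituting: WVP = 0.7710 / (13.3080 * 17.4040)
Result: 0.00332884 g/(cm^2*hr)


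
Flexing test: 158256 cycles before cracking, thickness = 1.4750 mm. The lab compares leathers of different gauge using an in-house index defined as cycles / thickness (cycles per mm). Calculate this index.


Formula: Index = cycles / thickness
Substituting: Index = 158256 / 1.4750
Result: 107292.2034 cycles/mm


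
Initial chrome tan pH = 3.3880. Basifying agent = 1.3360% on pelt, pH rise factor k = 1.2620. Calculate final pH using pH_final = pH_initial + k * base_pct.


Formula: pH_final = pH_initial + k * base_pct
Substituting: pH_final = 3.3880 + 1.2620 * 1.3360
Result: 5.0740


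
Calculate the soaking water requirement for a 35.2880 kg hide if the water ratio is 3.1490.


Formula: Water = hide_weight * ratio
Substituting: Water = 35.2880 * 3.1490
Result: 111.1219 kg


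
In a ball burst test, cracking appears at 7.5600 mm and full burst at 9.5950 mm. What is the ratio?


Formula: Ratio = crack / burst
Substituting: Ratio = 7.5600 / 9.5950
Result: 0.7879


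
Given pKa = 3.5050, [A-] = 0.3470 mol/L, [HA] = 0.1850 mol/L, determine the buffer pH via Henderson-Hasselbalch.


ratio = [A-] / [HA] = 0.3470 / 0.1850 = 1.8757
log10(ratio) = 0.2732
pH = pKa + log10(ratio) = 3.5050 + 0.2732 = 3.7782


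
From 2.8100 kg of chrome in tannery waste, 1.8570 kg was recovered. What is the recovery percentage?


Formula: Recovery = recovered / input * 100
Substituting: Recovery = 1.8570 / 2.8100 * 100
Result: 66.0854 %


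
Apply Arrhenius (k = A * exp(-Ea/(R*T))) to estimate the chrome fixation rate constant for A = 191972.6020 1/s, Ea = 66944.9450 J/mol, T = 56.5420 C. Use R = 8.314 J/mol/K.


T_K = T_C + 273.15 = 56.5420 + 273.15 = 329.6920 K
exponent = -Ea / (R * T_K) = -66944.9450 / (8.314 * 329.6920) = -24.4230
k = A * exp(exponent) = 191972.6020 * exp(-24.4230) = 4.7474e-06 1/s


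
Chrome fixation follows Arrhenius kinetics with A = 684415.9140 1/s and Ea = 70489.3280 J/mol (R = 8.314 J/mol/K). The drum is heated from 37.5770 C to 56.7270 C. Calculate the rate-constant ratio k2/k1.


T1 = 37.5770 + 273.15 = 310.7270 K; T2 = 56.7270 + 273.15 = 329.8770 K
k1 = A * exp(-Ea/(R*T1)) = 684415.9140 * exp(-70489.3280/(8.314*310.7270)) = 9.6674e-07 1/s
k2 = A * exp(-Ea/(R*T2)) = 684415.9140 * exp(-70489.3280/(8.314*329.8770)) = 4.7122e-06 1/s
k2/k1 = 4.7122e-06 / 9.6674e-07 = 4.8743


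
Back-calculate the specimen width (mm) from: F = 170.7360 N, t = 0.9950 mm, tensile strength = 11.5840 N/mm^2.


Formula: w = F / (TS * t)
Substituting: w = 170.7360 / (11.5840 * 0.9950)
Result: 14.8130 mm


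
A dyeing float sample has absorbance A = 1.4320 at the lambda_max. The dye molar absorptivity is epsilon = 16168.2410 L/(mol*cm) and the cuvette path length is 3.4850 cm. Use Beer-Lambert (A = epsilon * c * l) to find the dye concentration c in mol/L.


Formula: c = A / (epsilon * l)
Substituting: c = 1.4320 / (16168.2410 * 3.4850)
Result: 2.5414e-05 mol/L


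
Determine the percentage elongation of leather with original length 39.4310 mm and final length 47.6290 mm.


Formula: Elongation = (Lf - L0) / L0 * 100
Substituting: Elongation = (47.6290 - 39.4310) / 39.4310 * 100
Result: 20.7907 %


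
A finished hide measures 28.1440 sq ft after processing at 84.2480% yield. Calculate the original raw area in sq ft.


Formula: raw = finished * 100 / yield
Substituting: raw = 28.1440 * 100 / 84.2480
Result: 33.4061 sq ft


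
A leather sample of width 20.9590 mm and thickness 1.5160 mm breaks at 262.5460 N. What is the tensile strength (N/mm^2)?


Formula: TS = force / (width * thickness)
Substituting: TS = 262.5460 / (20.9590 * 1.5160)
Result: 8.2630 N/mm^2


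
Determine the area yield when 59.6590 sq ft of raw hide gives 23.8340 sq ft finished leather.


Formula: Yield = finished / raw * 100
Substituting: Yield = 23.8340 / 59.6590 * 100
Result: 39.9504 %


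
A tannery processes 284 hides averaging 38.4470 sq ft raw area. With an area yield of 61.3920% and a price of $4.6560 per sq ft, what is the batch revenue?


Raw_total = N * avg_area = 284 * 38.4470 = 10918.9480 sq ft
Finished = Raw_total * yield / 100 = 10918.9480 * 61.3920 / 100 = 6703.3606 sq ft
Value = Finished * price = 6703.3606 * 4.6560 = 31210.8467 $


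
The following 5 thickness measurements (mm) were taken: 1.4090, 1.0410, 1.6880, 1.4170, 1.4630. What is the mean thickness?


Formula: Average = sum / n
Substituting: Average = 7.0180 / 5
Result: 1.4036 mm


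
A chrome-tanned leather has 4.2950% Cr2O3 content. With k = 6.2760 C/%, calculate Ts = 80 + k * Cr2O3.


Formula: Ts = 80 + k * Cr2O3
Substituting: Ts = 80 + 6.2760 * 4.2950
Result: 106.9554 C


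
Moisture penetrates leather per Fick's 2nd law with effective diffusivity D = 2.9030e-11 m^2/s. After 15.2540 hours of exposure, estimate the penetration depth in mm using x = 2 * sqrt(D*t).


t = 15.2540 hr * 3600 = 54914.4000 s
D * t = 2.9030e-11 * 54914.4000 = 1.5942e-06
x = 2 * sqrt(D*t) = 2 * sqrt(1.5942e-06) = 0.0025252 m = 2.5252 mm


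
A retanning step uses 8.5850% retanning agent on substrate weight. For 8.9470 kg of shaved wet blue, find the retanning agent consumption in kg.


Formula: Retan = substrate * pct / 100
Substituting: Retan = 8.9470 * 8.5850 / 100
Result: 0.7681 kg


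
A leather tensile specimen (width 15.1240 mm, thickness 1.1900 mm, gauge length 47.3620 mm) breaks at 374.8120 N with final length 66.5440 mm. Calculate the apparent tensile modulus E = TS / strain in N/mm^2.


TS = F / (w * t) = 374.8120 / (15.1240 * 1.1900) = 20.8257 N/mm^2
strain = (Lf - L0) / L0 = (66.5440 - 47.3620) / 47.3620 = 0.4050
E = TS / strain = 20.8257 / 0.4050 = 51.4205 N/mm^2


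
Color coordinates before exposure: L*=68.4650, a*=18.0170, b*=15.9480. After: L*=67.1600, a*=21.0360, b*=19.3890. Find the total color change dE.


dL = -1.3050, da = 3.0190, db = 3.4410
dE = sqrt((-1.3050)^2 + 3.0190^2 + 3.4410^2) = 4.7600


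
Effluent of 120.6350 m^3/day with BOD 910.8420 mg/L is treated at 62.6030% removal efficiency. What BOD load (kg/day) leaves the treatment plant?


Load_in = volume * conc / 1000 = 120.6350 * 910.8420 / 1000 = 109.8794 kg/day
Removed = Load_in * eff / 100 = 109.8794 * 62.6030 / 100 = 68.7878 kg/day
Load_out = Load_in - Removed = 109.8794 - 68.7878 = 41.0916 kg/day


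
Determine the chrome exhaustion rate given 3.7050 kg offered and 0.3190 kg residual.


Formula: Uptake = (offered - residual) / offered * 100
Substituting: Uptake = (3.7050 - 0.3190) / 3.7050 * 100
Result: 91.3900 %


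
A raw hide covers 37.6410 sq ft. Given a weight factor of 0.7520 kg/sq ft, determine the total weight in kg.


Formula: Weight = area * weight_per_sqft
Substituting: Weight = 37.6410 * 0.7520
Result: 28.3060 kg


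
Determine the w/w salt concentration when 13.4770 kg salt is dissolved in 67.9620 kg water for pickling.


Formula: Conc = salt / (water + salt) * 100
Substituting: Conc = 13.4770 / (67.9620 + 13.4770) * 100
Result: 16.5486 %


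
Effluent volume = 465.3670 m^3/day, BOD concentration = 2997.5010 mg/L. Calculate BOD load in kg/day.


Formula: BOD_load = volume * conc / 1000
Substituting: BOD_load = 465.3670 * 2997.5010 / 1000
Result: 1394.9380 kg/day


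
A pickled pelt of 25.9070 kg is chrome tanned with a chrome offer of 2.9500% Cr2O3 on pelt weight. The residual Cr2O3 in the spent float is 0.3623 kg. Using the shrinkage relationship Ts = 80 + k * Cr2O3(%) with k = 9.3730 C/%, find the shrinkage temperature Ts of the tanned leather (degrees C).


Offered = pelt * offer_pct / 100 = 25.9070 * 2.9500 / 100 = 0.7643 kg
Uptake = offered - residual = 0.7643 - 0.3623 = 0.4020 kg
Cr2O3% on pelt = uptake / pelt * 100 = 0.4020 / 25.9070 * 100 = 1.5515 %
Ts = 80 + k * Cr2O3% = 80 + 9.3730 * 1.5515 = 94.5425 C


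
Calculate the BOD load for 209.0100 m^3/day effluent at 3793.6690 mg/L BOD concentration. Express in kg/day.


Formula: BOD_load = volume * conc / 1000
Substituting: BOD_load = 209.0100 * 3793.6690 / 1000
Result: 792.9148 kg/day


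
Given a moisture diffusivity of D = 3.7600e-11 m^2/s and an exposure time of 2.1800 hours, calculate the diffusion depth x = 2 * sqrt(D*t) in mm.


t = 2.1800 hr * 3600 = 7848.0000 s
D * t = 3.7600e-11 * 7848.0000 = 2.9508e-07
x = 2 * sqrt(D*t) = 2 * sqrt(2.9508e-07) = 0.00108643 m = 1.0864 mm


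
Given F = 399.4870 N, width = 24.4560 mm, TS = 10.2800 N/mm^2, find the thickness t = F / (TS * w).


Formula: t = F / (TS * w)
Substituting: t = 399.4870 / (10.2800 * 24.4560)
Result: 1.5890 mm


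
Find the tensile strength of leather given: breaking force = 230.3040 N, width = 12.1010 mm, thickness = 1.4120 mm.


Formula: TS = force / (width * thickness)
Substituting: TS = 230.3040 / (12.1010 * 1.4120)
Result: 13.4786 N/mm^2


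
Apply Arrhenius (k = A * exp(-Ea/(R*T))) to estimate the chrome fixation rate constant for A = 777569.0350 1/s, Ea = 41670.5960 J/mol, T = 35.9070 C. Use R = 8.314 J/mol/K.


T_K = T_C + 273.15 = 35.9070 + 273.15 = 309.0570 K
exponent = -Ea / (R * T_K) = -41670.5960 / (8.314 * 309.0570) = -16.2174
k = A * exp(exponent) = 777569.0350 * exp(-16.2174) = 0.0704066 1/s


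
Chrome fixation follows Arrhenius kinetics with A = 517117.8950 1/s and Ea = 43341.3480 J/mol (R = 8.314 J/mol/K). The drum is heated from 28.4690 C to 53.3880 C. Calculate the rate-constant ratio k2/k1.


T1 = 28.4690 + 273.15 = 301.6190 K; T2 = 53.3880 + 273.15 = 326.5380 K
k1 = A * exp(-Ea/(R*T1)) = 517117.8950 * exp(-43341.3480/(8.314*301.6190)) = 0.0161223 1/s
k2 = A * exp(-Ea/(R*T2)) = 517117.8950 * exp(-43341.3480/(8.314*326.5380)) = 0.0602895 1/s
k2/k1 = 0.0602895 / 0.0161223 = 3.7395


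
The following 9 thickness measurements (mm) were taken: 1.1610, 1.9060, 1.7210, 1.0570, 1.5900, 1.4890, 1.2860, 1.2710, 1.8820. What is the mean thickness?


Formula: Average = sum / n
Substituting: Average = 13.3630 / 9
Result: 1.4848 mm


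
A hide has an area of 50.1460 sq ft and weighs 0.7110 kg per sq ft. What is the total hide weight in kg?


Formula: Weight = area * weight_per_sqft
Substituting: Weight = 50.1460 * 0.7110
Result: 35.6538 kg


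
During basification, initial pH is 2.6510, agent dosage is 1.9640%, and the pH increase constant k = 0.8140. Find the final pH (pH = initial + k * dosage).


Formula: pH_final = pH_initial + k * base_pct
Substituting: pH_final = 2.6510 + 0.8140 * 1.9640
Result: 4.2497


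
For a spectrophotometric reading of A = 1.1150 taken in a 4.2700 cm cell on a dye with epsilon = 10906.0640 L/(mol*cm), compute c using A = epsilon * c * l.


Formula: c = A / (epsilon * l)
Substituting: c = 1.1150 / (10906.0640 * 4.2700)
Result: 2.3943e-05 mol/L


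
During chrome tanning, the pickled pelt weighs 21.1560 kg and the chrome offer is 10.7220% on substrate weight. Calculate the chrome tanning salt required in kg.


Formula: Chrome = substrate * pct / 100
Substituting: Chrome = 21.1560 * 10.7220 / 100
Result: 2.2683 kg


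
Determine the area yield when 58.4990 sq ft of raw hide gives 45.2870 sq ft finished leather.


Formula: Yield = finished / raw * 100
Substituting: Yield = 45.2870 / 58.4990 * 100
Result: 77.4150 %


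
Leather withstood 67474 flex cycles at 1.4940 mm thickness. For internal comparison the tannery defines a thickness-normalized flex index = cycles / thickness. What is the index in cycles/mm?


Formula: Index = cycles / thickness
Substituting: Index = 67474 / 1.4940
Result: 45163.3199 cycles/mm


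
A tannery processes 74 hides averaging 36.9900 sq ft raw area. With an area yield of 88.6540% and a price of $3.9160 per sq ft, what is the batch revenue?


Raw_total = N * avg_area = 74 * 36.9900 = 2737.2600 sq ft
Finished = Raw_total * yield / 100 = 2737.2600 * 88.6540 / 100 = 2426.6905 sq ft
Value = Finished * price = 2426.6905 * 3.9160 = 9502.9199 $


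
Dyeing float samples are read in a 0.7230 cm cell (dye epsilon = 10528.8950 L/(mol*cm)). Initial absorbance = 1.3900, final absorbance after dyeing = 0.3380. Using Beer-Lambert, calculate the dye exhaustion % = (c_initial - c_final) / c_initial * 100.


c_initial = A_i / (epsilon * l) = 1.3900 / (10528.8950 * 0.7230) = 1.8260e-04 mol/L
c_final = A_f / (epsilon * l) = 0.3380 / (10528.8950 * 0.7230) = 4.4401e-05 mol/L
Exhaustion = (c_initial - c_final) / c_initial * 100 = (1.8260e-04 - 4.4401e-05) / 1.8260e-04 * 100 = 75.6835 %


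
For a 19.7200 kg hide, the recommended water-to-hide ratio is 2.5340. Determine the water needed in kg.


Formula: Water = hide_weight * ratio
Substituting: Water = 19.7200 * 2.5340
Result: 49.9705 kg


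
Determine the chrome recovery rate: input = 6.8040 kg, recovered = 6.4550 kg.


Formula: Recovery = recovered / input * 100
Substituting: Recovery = 6.4550 / 6.8040 * 100
Result: 94.8707 %


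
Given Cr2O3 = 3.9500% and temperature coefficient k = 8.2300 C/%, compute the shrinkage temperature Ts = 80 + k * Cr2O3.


Formula: Ts = 80 + k * Cr2O3
Substituting: Ts = 80 + 8.2300 * 3.9500
Result: 112.5085 C


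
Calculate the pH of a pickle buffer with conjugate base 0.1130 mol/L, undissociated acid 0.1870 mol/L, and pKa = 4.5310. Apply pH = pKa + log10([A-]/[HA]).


ratio = [A-] / [HA] = 0.1130 / 0.1870 = 0.6043
log10(ratio) = -0.2188
pH = pKa + log10(ratio) = 4.5310 - 0.2188 = 4.3122


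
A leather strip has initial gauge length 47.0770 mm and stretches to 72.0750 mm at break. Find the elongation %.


Formula: Elongation = (Lf - L0) / L0 * 100
Substituting: Elongation = (72.0750 - 47.0770) / 47.0770 * 100
Result: 53.1002 %


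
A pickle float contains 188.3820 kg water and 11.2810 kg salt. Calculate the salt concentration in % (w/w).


Formula: Conc = salt / (water + salt) * 100
Substituting: Conc = 11.2810 / (188.3820 + 11.2810) * 100
Result: 5.6500 %


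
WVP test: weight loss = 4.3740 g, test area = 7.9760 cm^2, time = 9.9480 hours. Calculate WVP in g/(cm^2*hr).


Formula: WVP = loss / (area * time)
Substituting: WVP = 4.3740 / (7.9760 * 9.9480)
Result: 0.0551262 g/(cm^2*hr)


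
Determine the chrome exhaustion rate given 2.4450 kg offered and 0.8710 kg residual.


Formula: Uptake = (offered - residual) / offered * 100
Substituting: Uptake = (2.4450 - 0.8710) / 2.4450 * 100
Result: 64.3763 %


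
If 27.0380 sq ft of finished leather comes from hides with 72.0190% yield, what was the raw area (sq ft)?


Formula: raw = finished * 100 / yield
Substituting: raw = 27.0380 * 100 / 72.0190
Result: 37.5429 sq ft


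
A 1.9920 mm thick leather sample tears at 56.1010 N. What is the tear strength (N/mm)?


Formula: Tear strength = force / thickness
Substituting: Tear strength = 56.1010 / 1.9920
Result: 28.1632 N/mm


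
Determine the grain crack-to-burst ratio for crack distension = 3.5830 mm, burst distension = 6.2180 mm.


Formula: Ratio = crack / burst
Substituting: Ratio = 3.5830 / 6.2180
Result: 0.5762


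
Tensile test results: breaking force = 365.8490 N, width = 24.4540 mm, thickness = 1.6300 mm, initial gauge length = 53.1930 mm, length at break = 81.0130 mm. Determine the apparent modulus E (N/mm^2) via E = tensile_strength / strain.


TS = F / (w * t) = 365.8490 / (24.4540 * 1.6300) = 9.1783 N/mm^2
strain = (Lf - L0) / L0 = (81.0130 - 53.1930) / 53.1930 = 0.5230
E = TS / strain = 9.1783 / 0.5230 = 17.5494 N/mm^2


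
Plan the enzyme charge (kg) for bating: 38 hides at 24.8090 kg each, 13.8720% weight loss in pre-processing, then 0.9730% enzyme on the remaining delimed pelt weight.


Total_raw = N * avg_wt = 38 * 24.8090 = 942.7420 kg
Substrate = Total_raw * (1 - loss/100) = 942.7420 * (1 - 13.8720/100) = 811.9648 kg
Enzyme = Substrate * pct / 100 = 811.9648 * 0.9730 / 100 = 7.9004 kg


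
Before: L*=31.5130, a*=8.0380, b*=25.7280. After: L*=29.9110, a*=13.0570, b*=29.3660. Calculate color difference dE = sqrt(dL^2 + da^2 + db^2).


dL = -1.6020, da = 5.0190, db = 3.6380
dE = sqrt((-1.6020)^2 + 5.0190^2 + 3.6380^2) = 6.4025


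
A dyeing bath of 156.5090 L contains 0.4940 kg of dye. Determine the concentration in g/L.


Formula: Conc = dye_mass(kg) / volume(L) * 1000
Substituting: Conc = 0.4940 / 156.5090 * 1000
Result: 3.1564 g/L


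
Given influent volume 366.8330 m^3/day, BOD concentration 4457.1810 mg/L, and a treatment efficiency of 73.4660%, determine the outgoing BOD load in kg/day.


Load_in = volume * conc / 1000 = 366.8330 * 4457.1810 / 1000 = 1635.0411 kg/day
Removed = Load_in * eff / 100 = 1635.0411 * 73.4660 / 100 = 1201.1993 kg/day
Load_out = Load_in - Removed = 1635.0411 - 1201.1993 = 433.8418 kg/day


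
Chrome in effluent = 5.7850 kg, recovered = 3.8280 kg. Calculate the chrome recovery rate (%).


Formula: Recovery = recovered / input * 100
Substituting: Recovery = 3.8280 / 5.7850 * 100
Result: 66.1711 %


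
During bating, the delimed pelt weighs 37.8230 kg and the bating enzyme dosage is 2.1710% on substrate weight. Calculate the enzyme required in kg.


Formula: Enzyme = substrate * pct / 100
Substituting: Enzyme = 37.8230 * 2.1710 / 100
Result: 0.8211 kg


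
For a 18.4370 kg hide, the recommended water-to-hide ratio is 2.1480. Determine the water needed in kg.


Formula: Water = hide_weight * ratio
Substituting: Water = 18.4370 * 2.1480
Result: 39.6027 kg


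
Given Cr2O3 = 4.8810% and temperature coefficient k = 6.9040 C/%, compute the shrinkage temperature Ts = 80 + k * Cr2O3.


Formula: Ts = 80 + k * Cr2O3
Substituting: Ts = 80 + 6.9040 * 4.8810
Result: 113.6984 C


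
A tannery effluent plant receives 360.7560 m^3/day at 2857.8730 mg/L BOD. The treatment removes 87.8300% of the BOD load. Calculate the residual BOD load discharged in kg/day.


Load_in = volume * conc / 1000 = 360.7560 * 2857.8730 / 1000 = 1030.9948 kg/day
Removed = Load_in * eff / 100 = 1030.9948 * 87.8300 / 100 = 905.5228 kg/day
Load_out = Load_in - Removed = 1030.9948 - 905.5228 = 125.4721 kg/day


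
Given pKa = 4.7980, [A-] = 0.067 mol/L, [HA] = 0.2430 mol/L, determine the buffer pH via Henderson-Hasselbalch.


ratio = [A-] / [HA] = 0.067 / 0.2430 = 0.2757
log10(ratio) = -0.5595
pH = pKa + log10(ratio) = 4.7980 - 0.5595 = 4.2385


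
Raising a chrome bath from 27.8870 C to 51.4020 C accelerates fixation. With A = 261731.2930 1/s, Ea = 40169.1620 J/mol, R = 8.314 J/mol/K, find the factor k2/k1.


T1 = 27.8870 + 273.15 = 301.0370 K; T2 = 51.4020 + 273.15 = 324.5520 K
k1 = A * exp(-Ea/(R*T1)) = 261731.2930 * exp(-40169.1620/(8.314*301.0370)) = 0.0280301 1/s
k2 = A * exp(-Ea/(R*T2)) = 261731.2930 * exp(-40169.1620/(8.314*324.5520)) = 0.0896693 1/s
k2/k1 = 0.0896693 / 0.0280301 = 3.1990


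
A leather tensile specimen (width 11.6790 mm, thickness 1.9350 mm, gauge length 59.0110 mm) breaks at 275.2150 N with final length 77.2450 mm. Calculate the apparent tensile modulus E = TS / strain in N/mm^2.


TS = F / (w * t) = 275.2150 / (11.6790 * 1.9350) = 12.1783 N/mm^2
strain = (Lf - L0) / L0 = (77.2450 - 59.0110) / 59.0110 = 0.3090
E = TS / strain = 12.1783 / 0.3090 = 39.4127 N/mm^2


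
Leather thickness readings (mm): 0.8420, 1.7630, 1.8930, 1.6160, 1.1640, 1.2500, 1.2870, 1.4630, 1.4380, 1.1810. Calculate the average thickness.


Formula: Average = sum / n
Substituting: Average = 13.8970 / 10
Result: 1.3897 mm


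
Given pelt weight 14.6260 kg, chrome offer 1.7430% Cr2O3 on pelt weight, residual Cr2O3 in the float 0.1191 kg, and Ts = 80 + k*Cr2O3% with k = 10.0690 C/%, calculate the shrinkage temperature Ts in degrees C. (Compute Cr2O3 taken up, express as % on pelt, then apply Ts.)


Offered = pelt * offer_pct / 100 = 14.6260 * 1.7430 / 100 = 0.2549 kg
Uptake = offered - residual = 0.2549 - 0.1191 = 0.1358 kg
Cr2O3% on pelt = uptake / pelt * 100 = 0.1358 / 14.6260 * 100 = 0.9287 %
Ts = 80 + k * Cr2O3% = 80 + 10.0690 * 0.9287 = 89.3510 C


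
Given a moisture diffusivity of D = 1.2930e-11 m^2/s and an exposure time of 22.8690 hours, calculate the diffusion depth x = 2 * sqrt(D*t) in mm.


t = 22.8690 hr * 3600 = 82328.4000 s
D * t = 1.2930e-11 * 82328.4000 = 1.0645e-06
x = 2 * sqrt(D*t) = 2 * sqrt(1.0645e-06) = 0.0020635 m = 2.0635 mm


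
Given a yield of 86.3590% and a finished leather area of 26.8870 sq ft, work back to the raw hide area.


Formula: raw = finished * 100 / yield
Substituting: raw = 26.8870 * 100 / 86.3590
Result: 31.1340 sq ft


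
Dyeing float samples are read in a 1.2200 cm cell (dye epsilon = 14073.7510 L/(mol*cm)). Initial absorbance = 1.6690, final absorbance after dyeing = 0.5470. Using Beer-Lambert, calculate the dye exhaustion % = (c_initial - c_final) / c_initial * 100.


c_initial = A_i / (epsilon * l) = 1.6690 / (14073.7510 * 1.2200) = 9.7205e-05 mol/L
c_final = A_f / (epsilon * l) = 0.5470 / (14073.7510 * 1.2200) = 3.1858e-05 mol/L
Exhaustion = (c_initial - c_final) / c_initial * 100 = (9.7205e-05 - 3.1858e-05) / 9.7205e-05 * 100 = 67.2259 %


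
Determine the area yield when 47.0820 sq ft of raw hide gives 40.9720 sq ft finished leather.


Formula: Yield = finished / raw * 100
Substituting: Yield = 40.9720 / 47.0820 * 100
Result: 87.0226 %


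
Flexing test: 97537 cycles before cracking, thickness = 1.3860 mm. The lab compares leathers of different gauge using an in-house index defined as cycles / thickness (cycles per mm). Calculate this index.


Formula: Index = cycles / thickness
Substituting: Index = 97537 / 1.3860
Result: 70373.0159 cycles/mm


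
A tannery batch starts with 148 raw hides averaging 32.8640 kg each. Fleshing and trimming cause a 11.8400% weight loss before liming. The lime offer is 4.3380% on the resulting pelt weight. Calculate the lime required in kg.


Total_raw = N * avg_wt = 148 * 32.8640 = 4863.8720 kg
Substrate = Total_raw * (1 - loss/100) = 4863.8720 * (1 - 11.8400/100) = 4287.9896 kg
Lime = Substrate * pct / 100 = 4287.9896 * 4.3380 / 100 = 186.0130 kg


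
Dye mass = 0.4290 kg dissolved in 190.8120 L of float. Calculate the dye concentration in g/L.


Formula: Conc = dye_mass(kg) / volume(L) * 1000
Substituting: Conc = 0.4290 / 190.8120 * 1000
Result: 2.2483 g/L


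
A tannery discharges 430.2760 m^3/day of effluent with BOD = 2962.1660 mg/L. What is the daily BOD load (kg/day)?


Formula: BOD_load = volume * conc / 1000
Substituting: BOD_load = 430.2760 * 2962.1660 / 1000
Result: 1274.5489 kg/day


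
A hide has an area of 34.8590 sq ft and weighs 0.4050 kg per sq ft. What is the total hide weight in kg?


Formula: Weight = area * weight_per_sqft
Substituting: Weight = 34.8590 * 0.4050
Result: 14.1179 kg


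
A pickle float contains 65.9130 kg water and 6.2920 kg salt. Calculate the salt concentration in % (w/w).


Formula: Conc = salt / (water + salt) * 100
Substituting: Conc = 6.2920 / (65.9130 + 6.2920) * 100
Result: 8.7141 %


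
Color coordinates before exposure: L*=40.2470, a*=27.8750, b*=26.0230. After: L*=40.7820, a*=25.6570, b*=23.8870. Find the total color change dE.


dL = 0.5350, da = -2.2180, db = -2.1360
dE = sqrt(0.5350^2 + (-2.2180)^2 + (-2.1360)^2) = 3.1254


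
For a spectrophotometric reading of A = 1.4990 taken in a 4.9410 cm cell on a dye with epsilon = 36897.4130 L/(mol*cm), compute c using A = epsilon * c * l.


Formula: c = A / (epsilon * l)
Substituting: c = 1.4990 / (36897.4130 * 4.9410)
Result: 8.2223e-06 mol/L


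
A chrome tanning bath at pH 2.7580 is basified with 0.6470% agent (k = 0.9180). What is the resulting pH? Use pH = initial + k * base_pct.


Formula: pH_final = pH_initial + k * base_pct
Substituting: pH_final = 2.7580 + 0.9180 * 0.6470
Result: 3.3519
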